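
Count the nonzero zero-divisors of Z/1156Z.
Z/1156Z has 611 nonzero zero-divisors

In Z/1156Z each nonzero element is either a unit (gcd with 1156 is 1) or a zero-divisor (gcd > 1). The number of units is φ(1156): factorise 1156 = 2^2 · 17^2, so φ(1156) = (2^2 − 2^1) · (17^2 − 17^1) = 2 · 272 = 544. The nonzero elements number 1156 − 1 = 1155. Hence the nonzero zero-divisors number 1155 − 544 = 611.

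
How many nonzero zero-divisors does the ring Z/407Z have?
In Z/407Z each nonzero element is either a unit (gcd with 407 is 1) or a zero-divisor (gcd > 1). The number of units is φ(407): factorise 407 = 11 · 37, so φ(407) = (11 − 1) · (37 − 1) = 10 · 36 = 360. The nonzero elements number 407 − 1 = 406. Hence the nonzero zero-divisors number 406 − 360 = 46.

Final answer: Z/407Z has 46 nonzero zero-divisors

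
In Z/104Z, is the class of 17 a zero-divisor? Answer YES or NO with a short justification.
NO

gcd(17, 104) = 1, so 17 is a unit in Z/104Z (it has a multiplicative inverse). A unit cannot be a zero-divisor: if 17·b ≡ 0 then multiplying both sides by 17^(−1) gives b ≡ 0. So 17 is not a zero-divisor.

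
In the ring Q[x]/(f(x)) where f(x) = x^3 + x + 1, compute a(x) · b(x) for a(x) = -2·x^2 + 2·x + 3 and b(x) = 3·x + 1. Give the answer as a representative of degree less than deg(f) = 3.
a · b ≡ 4·x^2 + 17·x + 9 (mod f(x))

First multiply in Q[x] without reducing: a · b = -6·x^3 + 4·x^2 + 11·x + 3. Now divide by f(x) = x^3 + x + 1, eliminating the leading term at each step:
  leading term -6·x^3: subtract (-6)·f(x) = -6·x^3 - 6·x - 6, leaving 4·x^2 + 17·x + 9
The degree is now < 3, so this is the remainder. Hence a · b ≡ 4·x^2 + 17·x + 9 in Q[x]/(f).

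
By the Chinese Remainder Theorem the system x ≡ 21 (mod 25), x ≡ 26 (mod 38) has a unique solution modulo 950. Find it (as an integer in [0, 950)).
x ≡ 596 (mod 950); the representative in [0, 950) is 596

The moduli 25, 38 are pairwise coprime, so by the CRT there is a unique solution mod 25·38 = 950.
Solve by successive substitution. Start with x ≡ 21 (mod 25).
  Combine with x ≡ 26 (mod 38): write x = 21 + 25·t and require 21 + 25·t ≡ 26 (mod 38), i.e. 25·t ≡ 26 − 21 ≡ 5 (mod 38). Since 25^(−1) ≡ 35 (mod 38), t ≡ 35·5 ≡ 23 (mod 38). So x ≡ 21 + 25·23 = 596 (mod 950).
Unique solution in [0, 950): x = 596.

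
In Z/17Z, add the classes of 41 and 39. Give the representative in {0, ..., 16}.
Reduce the summands first: 41 ≡ 7, 39 ≡ 5 (mod 17), so 41 + 39 ≡ 7 + 5 (mod 17). 7 + 5 = 12; 12 = 0·17 + 12, so (41 + 39) mod 17 = 12.

Final answer: 12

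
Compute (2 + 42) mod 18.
Reduce the summands first: 42 ≡ 6 (mod 18), so 2 + 42 ≡ 2 + 6 (mod 18). 2 + 6 = 8; 8 = 0·18 + 8, so (2 + 42) mod 18 = 8.

Final answer: 8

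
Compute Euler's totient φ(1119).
φ(1119) = 744

φ is multiplicative, with φ(p^e) = p^e − p^(e−1). Factorise 1119 = 3 · 373. Then
  φ(1119) = (3 − 1) · (373 − 1) = 2 · 372 = 744.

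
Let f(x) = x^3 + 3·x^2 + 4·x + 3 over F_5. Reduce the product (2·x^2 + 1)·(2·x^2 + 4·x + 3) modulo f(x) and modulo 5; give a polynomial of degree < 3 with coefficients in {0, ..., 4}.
a · b ≡ 4·x^2 + 3·x (mod f(x))

Multiply as integer polynomials: a · b = 4·x^4 + 8·x^3 + 8·x^2 + 4·x + 3. Reducing coefficients mod 5: a · b ≡ 4·x^4 + 3·x^3 + 3·x^2 + 4·x + 3. Now divide by f(x) = x^3 + 3·x^2 + 4·x + 3 in F_5[x], eliminating the leading term at each step:
  leading term 4·x^4: subtract (4·x)·f(x) = 4·x^4 + 2·x^3 + x^2 + 2·x, leaving x^3 + 2·x^2 + 2·x + 3 (coefficients mod 5)
  leading term x^3: subtract (1)·f(x) = x^3 + 3·x^2 + 4·x + 3, leaving 4·x^2 + 3·x (coefficients mod 5)
The degree is now < 3, so this is the remainder. Hence a · b ≡ 4·x^2 + 3·x in F_5[x]/(f).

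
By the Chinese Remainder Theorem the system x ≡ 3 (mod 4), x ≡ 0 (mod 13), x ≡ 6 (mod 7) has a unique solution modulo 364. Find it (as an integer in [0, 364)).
x ≡ 195 (mod 364); the representative in [0, 364) is 195

The moduli 4, 13, 7 are pairwise coprime, so by the CRT there is a unique solution mod 4·13·7 = 364.
Solve by successive substitution. Start with x ≡ 3 (mod 4).
  Combine with x ≡ 0 (mod 13): write x = 3 + 4·t and require 3 + 4·t ≡ 0 (mod 13), i.e. 4·t ≡ 0 − 3 ≡ 10 (mod 13). Since 4^(−1) ≡ 10 (mod 13), t ≡ 10·10 ≡ 9 (mod 13). So x ≡ 3 + 4·9 = 39 (mod 52).
  Combine with x ≡ 6 (mod 7): write x = 39 + 52·t and require 39 + 52·t ≡ 6 (mod 7), i.e. 52·t ≡ 6 − 39 ≡ 2 (mod 7). Since 52^(−1) ≡ 5 (mod 7) (52 ≡ 3 (mod 7)), t ≡ 5·2 ≡ 3 (mod 7). So x ≡ 39 + 52·3 = 195 (mod 364).
Unique solution in [0, 364): x = 195.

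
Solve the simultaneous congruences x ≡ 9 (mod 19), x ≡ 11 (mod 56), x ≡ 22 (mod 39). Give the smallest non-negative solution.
The moduli 19, 56, 39 are pairwise coprime, so by the CRT there is a unique solution mod 19·56·39 = 41496.
Solve by successive substitution. Start with x ≡ 9 (mod 19).
  Combine with x ≡ 11 (mod 56): write x = 9 + 19·t and require 9 + 19·t ≡ 11 (mod 56), i.e. 19·t ≡ 11 − 9 ≡ 2 (mod 56). Since 19^(−1) ≡ 3 (mod 56), t ≡ 3·2 ≡ 6 (mod 56). So x ≡ 9 + 19·6 = 123 (mod 1064).
  Combine with x ≡ 22 (mod 39): write x = 123 + 1064·t and require 123 + 1064·t ≡ 22 (mod 39), i.e. 1064·t ≡ 22 − 123 ≡ 16 (mod 39). Since 1064^(−1) ≡ 32 (mod 39) (1064 ≡ 11 (mod 39)), t ≡ 32·16 ≡ 5 (mod 39). So x ≡ 123 + 1064·5 = 5443 (mod 41496).
Unique solution in [0, 41496): x = 5443.

Final answer: x ≡ 5443 (mod 41496); the representative in [0, 41496) is 5443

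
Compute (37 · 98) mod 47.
7

Reduce the factors first: 98 ≡ 4 (mod 47), so 37 · 98 ≡ 37 · 4 (mod 47). 37 · 4 = 148. Dividing by 47: 148 = 3·47 + 7. So (37 · 98) mod 47 = 7.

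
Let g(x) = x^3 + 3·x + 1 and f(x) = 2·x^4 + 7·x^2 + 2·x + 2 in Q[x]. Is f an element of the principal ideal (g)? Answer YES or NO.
NO

In Q[x] the ideal (g) consists of all multiples of g, so f ∈ (g) iff g | f, i.e. iff the remainder of f on division by g is 0. Divide f by g (g is monic, so eliminate the leading term of the running remainder at each step):
  leading term 2·x^4: subtract (2·x)·g(x) = 2·x^4 + 6·x^2 + 2·x, leaving x^2 + 2
The remainder r(x) = x^2 + 2 ≠ 0 (and deg r < deg g), so g ∤ f, i.e. f ∉ (g).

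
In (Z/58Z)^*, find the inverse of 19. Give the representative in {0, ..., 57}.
19^(−1) ≡ 55 (mod 58)

Apply the extended Euclidean algorithm to (58, 19), tracking rows (r, s, t) with s·58 + t·19 = r. Each division r_prev = q·r_cur + r_new produces the new row as (previous row) − q·(current row):
  row A: (58, 1, 0)   [1·58 + 0·19 = 58]
  row B: (19, 0, 1)   [0·58 + 1·19 = 19]
  58 = 3·19 + 1   → row C = row A − 3·row B = (1, 1, −3)   [check: 1·58 − 3·19 = 1]
  19 = 19·1 + 0   → remainder 0, stop. gcd = 1 (last nonzero row C).
The gcd is 1, so 19 is invertible mod 58. The last nonzero row gives 1·58 − 3·19 = 1, so t = −3. So 19^(−1) ≡ −3 ≡ 55 (mod 58). Verify: 19 · 55 = 1045 ≡ 1 (mod 58). ✓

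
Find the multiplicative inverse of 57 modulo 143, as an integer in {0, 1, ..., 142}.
Apply the extended Euclidean algorithm to (143, 57), tracking rows (r, s, t) with s·143 + t·57 = r. Each division r_prev = q·r_cur + r_new produces the new row as (previous row) − q·(current row):
  row A: (143, 1, 0)   [1·143 + 0·57 = 143]
  row B: (57, 0, 1)   [0·143 + 1·57 = 57]
  143 = 2·57 + 29   → row C = row A − 2·row B = (29, 1, −2)   [check: 1·143 − 2·57 = 29]
  57 = 1·29 + 28   → row D = row B − 1·row C = (28, −1, 3)   [check: −1·143 + 3·57 = 28]
  29 = 1·28 + 1   → row E = row C − 1·row D = (1, 2, −5)   [check: 2·143 − 5·57 = 1]
  28 = 28·1 + 0   → remainder 0, stop. gcd = 1 (last nonzero row E).
The gcd is 1, so 57 is invertible mod 143. The last nonzero row gives 2·143 − 5·57 = 1, so t = −5. So 57^(−1) ≡ −5 ≡ 138 (mod 143). Verify: 57 · 138 = 7866 ≡ 1 (mod 143). ✓

Final answer: 57^(−1) ≡ 138 (mod 143)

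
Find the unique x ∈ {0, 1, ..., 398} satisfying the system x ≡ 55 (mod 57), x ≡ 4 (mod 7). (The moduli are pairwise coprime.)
x ≡ 340 (mod 399); the representative in [0, 399) is 340

The moduli 57, 7 are pairwise coprime, so by the CRT there is a unique solution mod 57·7 = 399.
Solve by successive substitution. Start with x ≡ 55 (mod 57).
  Combine with x ≡ 4 (mod 7): write x = 55 + 57·t and require 55 + 57·t ≡ 4 (mod 7), i.e. 57·t ≡ 4 − 55 ≡ 5 (mod 7). Since 57^(−1) ≡ 1 (mod 7) (57 ≡ 1 (mod 7)), t ≡ 1·5 ≡ 5 (mod 7). So x ≡ 55 + 57·5 = 340 (mod 399).
Unique solution in [0, 399): x = 340.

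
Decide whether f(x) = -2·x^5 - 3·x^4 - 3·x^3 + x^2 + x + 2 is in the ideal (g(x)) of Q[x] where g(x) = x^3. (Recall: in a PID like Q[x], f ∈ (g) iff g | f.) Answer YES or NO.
In Q[x] the ideal (g) consists of all multiples of g, so f ∈ (g) iff g | f, i.e. iff the remainder of f on division by g is 0. Divide f by g (g is monic, so eliminate the leading term of the running remainder at each step):
  leading term -2·x^5: subtract (-2·x^2)·g(x) = -2·x^5, leaving -3·x^4 - 3·x^3 + x^2 + x + 2
  leading term -3·x^4: subtract (-3·x)·g(x) = -3·x^4, leaving -3·x^3 + x^2 + x + 2
  leading term -3·x^3: subtract (-3)·g(x) = -3·x^3, leaving x^2 + x + 2
The remainder r(x) = x^2 + x + 2 ≠ 0 (and deg r < deg g), so g ∤ f, i.e. f ∉ (g).

Final answer: NO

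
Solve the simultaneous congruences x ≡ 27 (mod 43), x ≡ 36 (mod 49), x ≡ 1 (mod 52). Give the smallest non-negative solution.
The moduli 43, 49, 52 are pairwise coprime, so by the CRT there is a unique solution mod 43·49·52 = 109564.
Solve by successive substitution. Start with x ≡ 27 (mod 43).
  Combine with x ≡ 36 (mod 49): write x = 27 + 43·t and require 27 + 43·t ≡ 36 (mod 49), i.e. 43·t ≡ 36 − 27 ≡ 9 (mod 49). Since 43^(−1) ≡ 8 (mod 49), t ≡ 8·9 ≡ 23 (mod 49). So x ≡ 27 + 43·23 = 1016 (mod 2107).
  Combine with x ≡ 1 (mod 52): write x = 1016 + 2107·t and require 1016 + 2107·t ≡ 1 (mod 52), i.e. 2107·t ≡ 1 − 1016 ≡ 25 (mod 52). Since 2107^(−1) ≡ 27 (mod 52) (2107 ≡ 27 (mod 52)), t ≡ 27·25 ≡ 51 (mod 52). So x ≡ 1016 + 2107·51 = 108473 (mod 109564).
Unique solution in [0, 109564): x = 108473.

Final answer: x ≡ 108473 (mod 109564); the representative in [0, 109564) is 108473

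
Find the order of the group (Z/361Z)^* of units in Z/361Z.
(Z/361Z)^* consists of the classes a with gcd(a, 361) = 1, so its order is φ(361). φ is multiplicative, with φ(p^e) = p^e − p^(e−1). Factorise 361 = 19^2. Then
  φ(361) = (19^2 − 19^1) = 342 = 342.
Thus |(Z/361Z)^*| = 342.

Final answer: |(Z/361Z)^*| = 342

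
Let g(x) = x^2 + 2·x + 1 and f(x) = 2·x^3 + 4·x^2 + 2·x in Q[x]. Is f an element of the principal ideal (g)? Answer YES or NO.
In Q[x] the ideal (g) consists of all multiples of g, so f ∈ (g) iff g | f, i.e. iff the remainder of f on division by g is 0. Divide f by g (g is monic, so eliminate the leading term of the running remainder at each step):
  leading term 2·x^3: subtract (2·x)·g(x) = 2·x^3 + 4·x^2 + 2·x, leaving 0
The remainder is 0, so f(x) = g(x) · h(x) with h(x) = 2·x. Hence g | f, i.e. f ∈ (g).

Final answer: YES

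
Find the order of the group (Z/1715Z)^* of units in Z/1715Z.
|(Z/1715Z)^*| = 1176

(Z/1715Z)^* consists of the classes a with gcd(a, 1715) = 1, so its order is φ(1715). φ is multiplicative, with φ(p^e) = p^e − p^(e−1). Factorise 1715 = 5 · 7^3. Then
  φ(1715) = (5 − 1) · (7^3 − 7^2) = 4 · 294 = 1176.
Thus |(Z/1715Z)^*| = 1176.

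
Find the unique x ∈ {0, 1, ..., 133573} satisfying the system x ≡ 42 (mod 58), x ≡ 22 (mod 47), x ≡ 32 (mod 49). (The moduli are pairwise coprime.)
The moduli 58, 47, 49 are pairwise coprime, so by the CRT there is a unique solution mod 58·47·49 = 133574.
Solve by successive substitution. Start with x ≡ 42 (mod 58).
  Combine with x ≡ 22 (mod 47): write x = 42 + 58·t and require 42 + 58·t ≡ 22 (mod 47), i.e. 58·t ≡ 22 − 42 ≡ 27 (mod 47). Since 58^(−1) ≡ 30 (mod 47) (58 ≡ 11 (mod 47)), t ≡ 30·27 ≡ 11 (mod 47). So x ≡ 42 + 58·11 = 680 (mod 2726).
  Combine with x ≡ 32 (mod 49): write x = 680 + 2726·t and require 680 + 2726·t ≡ 32 (mod 49), i.e. 2726·t ≡ 32 − 680 ≡ 38 (mod 49). Since 2726^(−1) ≡ 19 (mod 49) (2726 ≡ 31 (mod 49)), t ≡ 19·38 ≡ 36 (mod 49). So x ≡ 680 + 2726·36 = 98816 (mod 133574).
Unique solution in [0, 133574): x = 98816.

Final answer: x ≡ 98816 (mod 133574); the representative in [0, 133574) is 98816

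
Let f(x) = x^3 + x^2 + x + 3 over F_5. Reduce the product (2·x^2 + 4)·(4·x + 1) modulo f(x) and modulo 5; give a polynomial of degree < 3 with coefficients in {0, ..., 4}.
a · b ≡ 4·x^2 + 3·x (mod f(x))

Multiply as integer polynomials: a · b = 8·x^3 + 2·x^2 + 16·x + 4. Reducing coefficients mod 5: a · b ≡ 3·x^3 + 2·x^2 + x + 4. Now divide by f(x) = x^3 + x^2 + x + 3 in F_5[x], eliminating the leading term at each step:
  leading term 3·x^3: subtract (3)·f(x) = 3·x^3 + 3·x^2 + 3·x + 4, leaving 4·x^2 + 3·x (coefficients mod 5)
The degree is now < 3, so this is the remainder. Hence a · b ≡ 4·x^2 + 3·x in F_5[x]/(f).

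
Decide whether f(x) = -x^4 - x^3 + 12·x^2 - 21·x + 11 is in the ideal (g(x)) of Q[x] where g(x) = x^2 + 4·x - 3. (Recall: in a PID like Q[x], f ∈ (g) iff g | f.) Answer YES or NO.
In Q[x] the ideal (g) consists of all multiples of g, so f ∈ (g) iff g | f, i.e. iff the remainder of f on division by g is 0. Divide f by g (g is monic, so eliminate the leading term of the running remainder at each step):
  leading term -x^4: subtract (-x^2)·g(x) = -x^4 - 4·x^3 + 3·x^2, leaving 3·x^3 + 9·x^2 - 21·x + 11
  leading term 3·x^3: subtract (3·x)·g(x) = 3·x^3 + 12·x^2 - 9·x, leaving -3·x^2 - 12·x + 11
  leading term -3·x^2: subtract (-3)·g(x) = -3·x^2 - 12·x + 9, leaving 2
The remainder r(x) = 2 ≠ 0 (and deg r < deg g), so g ∤ f, i.e. f ∉ (g).

Final answer: NO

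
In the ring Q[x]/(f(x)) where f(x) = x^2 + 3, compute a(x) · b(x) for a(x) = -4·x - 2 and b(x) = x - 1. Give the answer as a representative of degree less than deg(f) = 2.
a · b ≡ 2·x + 14 (mod f(x))

First multiply in Q[x] without reducing: a · b = -4·x^2 + 2·x + 2. Now divide by f(x) = x^2 + 3, eliminating the leading term at each step:
  leading term -4·x^2: subtract (-4)·f(x) = -4·x^2 - 12, leaving 2·x + 14
The degree is now < 2, so this is the remainder. Hence a · b ≡ 2·x + 14 in Q[x]/(f).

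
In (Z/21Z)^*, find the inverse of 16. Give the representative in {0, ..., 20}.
16^(−1) ≡ 4 (mod 21)

Apply the extended Euclidean algorithm to (21, 16), tracking rows (r, s, t) with s·21 + t·16 = r. Each division r_prev = q·r_cur + r_new produces the new row as (previous row) − q·(current row):
  row A: (21, 1, 0)   [1·21 + 0·16 = 21]
  row B: (16, 0, 1)   [0·21 + 1·16 = 16]
  21 = 1·16 + 5   → row C = row A − 1·row B = (5, 1, −1)   [check: 1·21 − 1·16 = 5]
  16 = 3·5 + 1   → row D = row B − 3·row C = (1, −3, 4)   [check: −3·21 + 4·16 = 1]
  5 = 5·1 + 0   → remainder 0, stop. gcd = 1 (last nonzero row D).
The gcd is 1, so 16 is invertible mod 21. The last nonzero row gives −3·21 + 4·16 = 1, so t = 4. So 16^(−1) ≡ 4 (mod 21). Verify: 16 · 4 = 64 ≡ 1 (mod 21). ✓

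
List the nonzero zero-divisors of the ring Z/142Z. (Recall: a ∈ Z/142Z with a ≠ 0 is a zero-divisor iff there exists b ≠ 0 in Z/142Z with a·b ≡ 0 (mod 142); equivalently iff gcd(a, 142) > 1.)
nonzero zero-divisors of Z/142Z = {2, 4, 6, 8, 10, 12, 14, 16, 18, 20, 22, 24, 26, 28, 30, 32, 34, 36, 38, 40, 42, 44, 46, 48, 50, 52, 54, 56, 58, 60, 62, 64, 66, 68, 70, 71, 72, 74, 76, 78, 80, 82, 84, 86, 88, 90, 92, 94, 96, 98, 100, 102, 104, 106, 108, 110, 112, 114, 116, 118, 120, 122, 124, 126, 128, 130, 132, 134, 136, 138, 140}

An element a ∈ Z/142Z (with a ≠ 0) is a zero-divisor iff gcd(a, 142) > 1 (because a is a unit precisely when gcd(a, n) = 1, and in Z/nZ every nonzero, non-unit element is a zero-divisor). Scan a = 1, ..., 141 and keep those with gcd(a, 142) > 1:
  gcd(2, 142) = 2, gcd(4, 142) = 2, gcd(6, 142) = 2, gcd(8, 142) = 2, gcd(10, 142) = 2, gcd(12, 142) = 2, gcd(14, 142) = 2, gcd(16, 142) = 2, gcd(18, 142) = 2, gcd(20, 142) = 2, gcd(22, 142) = 2, gcd(24, 142) = 2, gcd(26, 142) = 2, gcd(28, 142) = 2, gcd(30, 142) = 2, gcd(32, 142) = 2, gcd(34, 142) = 2, gcd(36, 142) = 2, gcd(38, 142) = 2, gcd(40, 142) = 2, gcd(42, 142) = 2, gcd(44, 142) = 2, gcd(46, 142) = 2, gcd(48, 142) = 2, gcd(50, 142) = 2, gcd(52, 142) = 2, gcd(54, 142) = 2, gcd(56, 142) = 2, gcd(58, 142) = 2, gcd(60, 142) = 2, gcd(62, 142) = 2, gcd(64, 142) = 2, gcd(66, 142) = 2, gcd(68, 142) = 2, gcd(70, 142) = 2, gcd(71, 142) = 71, gcd(72, 142) = 2, gcd(74, 142) = 2, gcd(76, 142) = 2, gcd(78, 142) = 2, gcd(80, 142) = 2, gcd(82, 142) = 2, gcd(84, 142) = 2, gcd(86, 142) = 2, gcd(88, 142) = 2, gcd(90, 142) = 2, gcd(92, 142) = 2, gcd(94, 142) = 2, gcd(96, 142) = 2, gcd(98, 142) = 2, gcd(100, 142) = 2, gcd(102, 142) = 2, gcd(104, 142) = 2, gcd(106, 142) = 2, gcd(108, 142) = 2, gcd(110, 142) = 2, gcd(112, 142) = 2, gcd(114, 142) = 2, gcd(116, 142) = 2, gcd(118, 142) = 2, gcd(120, 142) = 2, gcd(122, 142) = 2, gcd(124, 142) = 2, gcd(126, 142) = 2, gcd(128, 142) = 2, gcd(130, 142) = 2, gcd(132, 142) = 2, gcd(134, 142) = 2, gcd(136, 142) = 2, gcd(138, 142) = 2, gcd(140, 142) = 2.
All other a ∈ {1, ..., 141} have gcd(a, 142) = 1 and are units. So the nonzero zero-divisors are exactly the 71 values of a appearing in this scan.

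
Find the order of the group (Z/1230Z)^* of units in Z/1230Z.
(Z/1230Z)^* consists of the classes a with gcd(a, 1230) = 1, so its order is φ(1230). φ is multiplicative, with φ(p^e) = p^e − p^(e−1). Factorise 1230 = 2 · 3 · 5 · 41. Then
  φ(1230) = (2 − 1) · (3 − 1) · (5 − 1) · (41 − 1) = 1 · 2 · 4 · 40 = 320.
Thus |(Z/1230Z)^*| = 320.

Final answer: |(Z/1230Z)^*| = 320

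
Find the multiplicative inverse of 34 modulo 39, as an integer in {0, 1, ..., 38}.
Apply the extended Euclidean algorithm to (39, 34), tracking rows (r, s, t) with s·39 + t·34 = r. Each division r_prev = q·r_cur + r_new produces the new row as (previous row) − q·(current row):
  row A: (39, 1, 0)   [1·39 + 0·34 = 39]
  row B: (34, 0, 1)   [0·39 + 1·34 = 34]
  39 = 1·34 + 5   → row C = row A − 1·row B = (5, 1, −1)   [check: 1·39 − 1·34 = 5]
  34 = 6·5 + 4   → row D = row B − 6·row C = (4, −6, 7)   [check: −6·39 + 7·34 = 4]
  5 = 1·4 + 1   → row E = row C − 1·row D = (1, 7, −8)   [check: 7·39 − 8·34 = 1]
  4 = 4·1 + 0   → remainder 0, stop. gcd = 1 (last nonzero row E).
The gcd is 1, so 34 is invertible mod 39. The last nonzero row gives 7·39 − 8·34 = 1, so t = −8. So 34^(−1) ≡ −8 ≡ 31 (mod 39). Verify: 34 · 31 = 1054 ≡ 1 (mod 39). ✓

Final answer: 34^(−1) ≡ 31 (mod 39)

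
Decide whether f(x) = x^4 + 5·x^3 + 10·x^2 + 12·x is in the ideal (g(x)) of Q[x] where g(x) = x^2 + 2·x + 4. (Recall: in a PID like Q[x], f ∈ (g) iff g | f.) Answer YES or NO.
In Q[x] the ideal (g) consists of all multiples of g, so f ∈ (g) iff g | f, i.e. iff the remainder of f on division by g is 0. Divide f by g (g is monic, so eliminate the leading term of the running remainder at each step):
  leading term x^4: subtract (x^2)·g(x) = x^4 + 2·x^3 + 4·x^2, leaving 3·x^3 + 6·x^2 + 12·x
  leading term 3·x^3: subtract (3·x)·g(x) = 3·x^3 + 6·x^2 + 12·x, leaving 0
The remainder is 0, so f(x) = g(x) · h(x) with h(x) = x^2 + 3·x. Hence g | f, i.e. f ∈ (g).

Final answer: YES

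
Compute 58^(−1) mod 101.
Apply the extended Euclidean algorithm to (101, 58), tracking rows (r, s, t) with s·101 + t·58 = r. Each division r_prev = q·r_cur + r_new produces the new row as (previous row) − q·(current row):
  row A: (101, 1, 0)   [1·101 + 0·58 = 101]
  row B: (58, 0, 1)   [0·101 + 1·58 = 58]
  101 = 1·58 + 43   → row C = row A − 1·row B = (43, 1, −1)   [check: 1·101 − 1·58 = 43]
  58 = 1·43 + 15   → row D = row B − 1·row C = (15, −1, 2)   [check: −1·101 + 2·58 = 15]
  43 = 2·15 + 13   → row E = row C − 2·row D = (13, 3, −5)   [check: 3·101 − 5·58 = 13]
  15 = 1·13 + 2   → row F = row D − 1·row E = (2, −4, 7)   [check: −4·101 + 7·58 = 2]
  13 = 6·2 + 1   → row G = row E − 6·row F = (1, 27, −47)   [check: 27·101 − 47·58 = 1]
  2 = 2·1 + 0   → remainder 0, stop. gcd = 1 (last nonzero row G).
The gcd is 1, so 58 is invertible mod 101. The last nonzero row gives 27·101 − 47·58 = 1, so t = −47. So 58^(−1) ≡ −47 ≡ 54 (mod 101). Verify: 58 · 54 = 3132 ≡ 1 (mod 101). ✓

Final answer: 58^(−1) ≡ 54 (mod 101)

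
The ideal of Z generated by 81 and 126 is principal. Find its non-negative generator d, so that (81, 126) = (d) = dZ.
In the PID Z, (a, b) is generated by gcd(a, b). Compute gcd(126, 81) with the extended Euclidean algorithm, tracking rows (r, s, t) with s·126 + t·81 = r:
  row A: (126, 1, 0)   [1·126 + 0·81 = 126]
  row B: (81, 0, 1)   [0·126 + 1·81 = 81]
  126 = 1·81 + 45   → row C = row A − 1·row B = (45, 1, −1)   [check: 1·126 − 1·81 = 45]
  81 = 1·45 + 36   → row D = row B − 1·row C = (36, −1, 2)   [check: −1·126 + 2·81 = 36]
  45 = 1·36 + 9   → row E = row C − 1·row D = (9, 2, −3)   [check: 2·126 − 3·81 = 9]
  36 = 4·9 + 0   → remainder 0, stop. gcd = 9 (last nonzero row E).
So gcd(81, 126) = 9, with Bézout identity 2·126 − 3·81 = 9. Containment (⊇): the Bézout identity exhibits 9 as an element of (81, 126), giving (9) ⊆ (81, 126). Containment (⊆): since 9 | 81 and 9 | 126 (81 = 9·9, 126 = 9·14), every Z-linear combination of 81 and 126 is divisible by 9, so (81, 126) ⊆ (9). Therefore (81, 126) = (9), d = 9.

Final answer: (81, 126) = (9); d = 9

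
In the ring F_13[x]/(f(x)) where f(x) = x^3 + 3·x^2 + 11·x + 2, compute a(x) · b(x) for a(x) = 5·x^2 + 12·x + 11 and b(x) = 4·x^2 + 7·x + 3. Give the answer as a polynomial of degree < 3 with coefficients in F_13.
Multiply as integer polynomials: a · b = 20·x^4 + 83·x^3 + 143·x^2 + 113·x + 33. Reducing coefficients mod 13: a · b ≡ 7·x^4 + 5·x^3 + 9·x + 7. Now divide by f(x) = x^3 + 3·x^2 + 11·x + 2 in F_13[x], eliminating the leading term at each step:
  leading term 7·x^4: subtract (7·x)·f(x) = 7·x^4 + 8·x^3 + 12·x^2 + x, leaving 10·x^3 + x^2 + 8·x + 7 (coefficients mod 13)
  leading term 10·x^3: subtract (10)·f(x) = 10·x^3 + 4·x^2 + 6·x + 7, leaving 10·x^2 + 2·x (coefficients mod 13)
The degree is now < 3, so this is the remainder. Hence a · b ≡ 10·x^2 + 2·x in F_13[x]/(f).

Final answer: a · b ≡ 10·x^2 + 2·x (mod f(x))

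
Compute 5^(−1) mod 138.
5^(−1) ≡ 83 (mod 138)

Apply the extended Euclidean algorithm to (138, 5), tracking rows (r, s, t) with s·138 + t·5 = r. Each division r_prev = q·r_cur + r_new produces the new row as (previous row) − q·(current row):
  row A: (138, 1, 0)   [1·138 + 0·5 = 138]
  row B: (5, 0, 1)   [0·138 + 1·5 = 5]
  138 = 27·5 + 3   → row C = row A − 27·row B = (3, 1, −27)   [check: 1·138 − 27·5 = 3]
  5 = 1·3 + 2   → row D = row B − 1·row C = (2, −1, 28)   [check: −1·138 + 28·5 = 2]
  3 = 1·2 + 1   → row E = row C − 1·row D = (1, 2, −55)   [check: 2·138 − 55·5 = 1]
  2 = 2·1 + 0   → remainder 0, stop. gcd = 1 (last nonzero row E).
The gcd is 1, so 5 is invertible mod 138. The last nonzero row gives 2·138 − 55·5 = 1, so t = −55. So 5^(−1) ≡ −55 ≡ 83 (mod 138). Verify: 5 · 83 = 415 ≡ 1 (mod 138). ✓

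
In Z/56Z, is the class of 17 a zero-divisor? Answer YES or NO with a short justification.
NO

gcd(17, 56) = 1, so 17 is a unit in Z/56Z (it has a multiplicative inverse). A unit cannot be a zero-divisor: if 17·b ≡ 0 then multiplying both sides by 17^(−1) gives b ≡ 0. So 17 is not a zero-divisor.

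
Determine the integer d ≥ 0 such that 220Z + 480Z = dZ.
In the PID Z, (a, b) is generated by gcd(a, b). Compute gcd(480, 220) with the extended Euclidean algorithm, tracking rows (r, s, t) with s·480 + t·220 = r:
  row A: (480, 1, 0)   [1·480 + 0·220 = 480]
  row B: (220, 0, 1)   [0·480 + 1·220 = 220]
  480 = 2·220 + 40   → row C = row A − 2·row B = (40, 1, −2)   [check: 1·480 − 2·220 = 40]
  220 = 5·40 + 20   → row D = row B − 5·row C = (20, −5, 11)   [check: −5·480 + 11·220 = 20]
  40 = 2·20 + 0   → remainder 0, stop. gcd = 20 (last nonzero row D).
So gcd(220, 480) = 20, with Bézout identity −5·480 + 11·220 = 20. Containment (⊇): the Bézout identity exhibits 20 as an element of (220, 480), giving (20) ⊆ (220, 480). Containment (⊆): since 20 | 220 and 20 | 480 (220 = 20·11, 480 = 20·24), every Z-linear combination of 220 and 480 is divisible by 20, so (220, 480) ⊆ (20). Therefore (220, 480) = (20), d = 20.

Final answer: (220, 480) = (20); d = 20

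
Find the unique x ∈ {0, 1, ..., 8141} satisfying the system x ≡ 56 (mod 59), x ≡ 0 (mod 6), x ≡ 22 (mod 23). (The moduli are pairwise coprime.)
The moduli 59, 6, 23 are pairwise coprime, so by the CRT there is a unique solution mod 59·6·23 = 8142.
Solve by successive substitution. Start with x ≡ 56 (mod 59).
  Combine with x ≡ 0 (mod 6): write x = 56 + 59·t and require 56 + 59·t ≡ 0 (mod 6), i.e. 59·t ≡ 0 − 56 ≡ 4 (mod 6). Since 59^(−1) ≡ 5 (mod 6) (59 ≡ 5 (mod 6)), t ≡ 5·4 ≡ 2 (mod 6). So x ≡ 56 + 59·2 = 174 (mod 354).
  Combine with x ≡ 22 (mod 23): write x = 174 + 354·t and require 174 + 354·t ≡ 22 (mod 23), i.e. 354·t ≡ 22 − 174 ≡ 9 (mod 23). Since 354^(−1) ≡ 18 (mod 23) (354 ≡ 9 (mod 23)), t ≡ 18·9 ≡ 1 (mod 23). So x ≡ 174 + 354·1 = 528 (mod 8142).
Unique solution in [0, 8142): x = 528.

Final answer: x ≡ 528 (mod 8142); the representative in [0, 8142) is 528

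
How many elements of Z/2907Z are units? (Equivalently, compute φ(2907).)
An element a ∈ Z/2907Z is a unit iff gcd(a, 2907) = 1, so the number of units is φ(2907). φ is multiplicative, with φ(p^e) = p^e − p^(e−1). Factorise 2907 = 3^2 · 17 · 19. Then
  φ(2907) = (3^2 − 3^1) · (17 − 1) · (19 − 1) = 6 · 16 · 18 = 1728.

Final answer: Z/2907Z has φ(2907) = 1728 units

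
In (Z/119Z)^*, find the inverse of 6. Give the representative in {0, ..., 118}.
Apply the extended Euclidean algorithm to (119, 6), tracking rows (r, s, t) with s·119 + t·6 = r. Each division r_prev = q·r_cur + r_new produces the new row as (previous row) − q·(current row):
  row A: (119, 1, 0)   [1·119 + 0·6 = 119]
  row B: (6, 0, 1)   [0·119 + 1·6 = 6]
  119 = 19·6 + 5   → row C = row A − 19·row B = (5, 1, −19)   [check: 1·119 − 19·6 = 5]
  6 = 1·5 + 1   → row D = row B − 1·row C = (1, −1, 20)   [check: −1·119 + 20·6 = 1]
  5 = 5·1 + 0   → remainder 0, stop. gcd = 1 (last nonzero row D).
The gcd is 1, so 6 is invertible mod 119. The last nonzero row gives −1·119 + 20·6 = 1, so t = 20. So 6^(−1) ≡ 20 (mod 119). Verify: 6 · 20 = 120 ≡ 1 (mod 119). ✓

Final answer: 6^(−1) ≡ 20 (mod 119)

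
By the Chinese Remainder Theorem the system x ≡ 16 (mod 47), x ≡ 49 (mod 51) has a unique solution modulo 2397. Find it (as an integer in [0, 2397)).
The moduli 47, 51 are pairwise coprime, so by the CRT there is a unique solution mod 47·51 = 2397.
Solve by successive substitution. Start with x ≡ 16 (mod 47).
  Combine with x ≡ 49 (mod 51): write x = 16 + 47·t and require 16 + 47·t ≡ 49 (mod 51), i.e. 47·t ≡ 49 − 16 ≡ 33 (mod 51). Since 47^(−1) ≡ 38 (mod 51), t ≡ 38·33 ≡ 30 (mod 51). So x ≡ 16 + 47·30 = 1426 (mod 2397).
Unique solution in [0, 2397): x = 1426.

Final answer: x ≡ 1426 (mod 2397); the representative in [0, 2397) is 1426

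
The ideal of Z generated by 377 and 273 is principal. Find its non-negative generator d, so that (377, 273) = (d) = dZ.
In the PID Z, (a, b) is generated by gcd(a, b). Compute gcd(377, 273) with the extended Euclidean algorithm, tracking rows (r, s, t) with s·377 + t·273 = r:
  row A: (377, 1, 0)   [1·377 + 0·273 = 377]
  row B: (273, 0, 1)   [0·377 + 1·273 = 273]
  377 = 1·273 + 104   → row C = row A − 1·row B = (104, 1, −1)   [check: 1·377 − 1·273 = 104]
  273 = 2·104 + 65   → row D = row B − 2·row C = (65, −2, 3)   [check: −2·377 + 3·273 = 65]
  104 = 1·65 + 39   → row E = row C − 1·row D = (39, 3, −4)   [check: 3·377 − 4·273 = 39]
  65 = 1·39 + 26   → row F = row D − 1·row E = (26, −5, 7)   [check: −5·377 + 7·273 = 26]
  39 = 1·26 + 13   → row G = row E − 1·row F = (13, 8, −11)   [check: 8·377 − 11·273 = 13]
  26 = 2·13 + 0   → remainder 0, stop. gcd = 13 (last nonzero row G).
So gcd(377, 273) = 13, with Bézout identity 8·377 − 11·273 = 13. Containment (⊇): the Bézout identity exhibits 13 as an element of (377, 273), giving (13) ⊆ (377, 273). Containment (⊆): since 13 | 377 and 13 | 273 (377 = 13·29, 273 = 13·21), every Z-linear combination of 377 and 273 is divisible by 13, so (377, 273) ⊆ (13). Therefore (377, 273) = (13), d = 13.

Final answer: (377, 273) = (13); d = 13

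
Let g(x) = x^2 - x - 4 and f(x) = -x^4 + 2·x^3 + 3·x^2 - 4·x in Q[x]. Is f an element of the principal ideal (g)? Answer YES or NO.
In Q[x] the ideal (g) consists of all multiples of g, so f ∈ (g) iff g | f, i.e. iff the remainder of f on division by g is 0. Divide f by g (g is monic, so eliminate the leading term of the running remainder at each step):
  leading term -x^4: subtract (-x^2)·g(x) = -x^4 + x^3 + 4·x^2, leaving x^3 - x^2 - 4·x
  leading term x^3: subtract (x)·g(x) = x^3 - x^2 - 4·x, leaving 0
The remainder is 0, so f(x) = g(x) · h(x) with h(x) = -x^2 + x. Hence g | f, i.e. f ∈ (g).

Final answer: YES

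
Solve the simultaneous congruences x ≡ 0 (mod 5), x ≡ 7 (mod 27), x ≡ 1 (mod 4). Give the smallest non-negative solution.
The moduli 5, 27, 4 are pairwise coprime, so by the CRT there is a unique solution mod 5·27·4 = 540.
Solve by successive substitution. Start with x ≡ 0 (mod 5).
  Combine with x ≡ 7 (mod 27): write x = 5·t and require 5·t ≡ 7 (mod 27). Since 5^(−1) ≡ 11 (mod 27), t ≡ 11·7 ≡ 23 (mod 27). So x ≡ 5·23 = 115 (mod 135).
  Combine with x ≡ 1 (mod 4): write x = 115 + 135·t and require 115 + 135·t ≡ 1 (mod 4), i.e. 135·t ≡ 1 − 115 ≡ 2 (mod 4). Since 135^(−1) ≡ 3 (mod 4) (135 ≡ 3 (mod 4)), t ≡ 3·2 ≡ 2 (mod 4). So x ≡ 115 + 135·2 = 385 (mod 540).
Unique solution in [0, 540): x = 385.

Final answer: x ≡ 385 (mod 540); the representative in [0, 540) is 385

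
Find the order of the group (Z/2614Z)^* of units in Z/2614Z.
|(Z/2614Z)^*| = 1306

(Z/2614Z)^* consists of the classes a with gcd(a, 2614) = 1, so its order is φ(2614). φ is multiplicative, with φ(p^e) = p^e − p^(e−1). Factorise 2614 = 2 · 1307. Then
  φ(2614) = (2 − 1) · (1307 − 1) = 1 · 1306 = 1306.
Thus |(Z/2614Z)^*| = 1306.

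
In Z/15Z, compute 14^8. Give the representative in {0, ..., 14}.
1

Use repeated squaring. Binary(8) = 1000. Walk through the bits of the exponent 8 left-to-right: at each bit after the leading one, square the running value, then multiply by 14 if the bit is 1 (always reducing mod 15):
  bit 1 = 1 (leading): start with 14.
  bit 2 = 0: square 14^2 = 196 ≡ 1 (mod 15).
  bit 3 = 0: square 1^2 = 1 (mod 15).
  bit 4 = 0: square 1^2 = 1 (mod 15).
Final value: 14^8 ≡ 1 (mod 15).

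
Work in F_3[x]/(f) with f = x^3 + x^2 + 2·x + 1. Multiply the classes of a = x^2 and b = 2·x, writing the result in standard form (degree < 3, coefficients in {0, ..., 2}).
Multiply as integer polynomials: a · b = 2·x^3. Reducing coefficients mod 3: a · b ≡ 2·x^3. Now divide by f(x) = x^3 + x^2 + 2·x + 1 in F_3[x], eliminating the leading term at each step:
  leading term 2·x^3: subtract (2)·f(x) = 2·x^3 + 2·x^2 + x + 2, leaving x^2 + 2·x + 1 (coefficients mod 3)
The degree is now < 3, so this is the remainder. Hence a · b ≡ x^2 + 2·x + 1 in F_3[x]/(f).

Final answer: a · b ≡ x^2 + 2·x + 1 (mod f(x))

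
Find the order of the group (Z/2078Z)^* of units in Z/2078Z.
(Z/2078Z)^* consists of the classes a with gcd(a, 2078) = 1, so its order is φ(2078). φ is multiplicative, with φ(p^e) = p^e − p^(e−1). Factorise 2078 = 2 · 1039. Then
  φ(2078) = (2 − 1) · (1039 − 1) = 1 · 1038 = 1038.
Thus |(Z/2078Z)^*| = 1038.

Final answer: |(Z/2078Z)^*| = 1038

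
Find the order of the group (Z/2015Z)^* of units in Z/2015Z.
(Z/2015Z)^* consists of the classes a with gcd(a, 2015) = 1, so its order is φ(2015). φ is multiplicative, with φ(p^e) = p^e − p^(e−1). Factorise 2015 = 5 · 13 · 31. Then
  φ(2015) = (5 − 1) · (13 − 1) · (31 − 1) = 4 · 12 · 30 = 1440.
Thus |(Z/2015Z)^*| = 1440.

Final answer: |(Z/2015Z)^*| = 1440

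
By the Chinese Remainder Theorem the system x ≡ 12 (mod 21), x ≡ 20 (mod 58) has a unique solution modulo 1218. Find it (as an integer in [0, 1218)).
x ≡ 600 (mod 1218); the representative in [0, 1218) is 600

The moduli 21, 58 are pairwise coprime, so by the CRT there is a unique solution mod 21·58 = 1218.
Solve by successive substitution. Start with x ≡ 12 (mod 21).
  Combine with x ≡ 20 (mod 58): write x = 12 + 21·t and require 12 + 21·t ≡ 20 (mod 58), i.e. 21·t ≡ 20 − 12 ≡ 8 (mod 58). Since 21^(−1) ≡ 47 (mod 58), t ≡ 47·8 ≡ 28 (mod 58). So x ≡ 12 + 21·28 = 600 (mod 1218).
Unique solution in [0, 1218): x = 600.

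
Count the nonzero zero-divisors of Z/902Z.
In Z/902Z each nonzero element is either a unit (gcd with 902 is 1) or a zero-divisor (gcd > 1). The number of units is φ(902): factorise 902 = 2 · 11 · 41, so φ(902) = (2 − 1) · (11 − 1) · (41 − 1) = 1 · 10 · 40 = 400. The nonzero elements number 902 − 1 = 901. Hence the nonzero zero-divisors number 901 − 400 = 501.

Final answer: Z/902Z has 501 nonzero zero-divisors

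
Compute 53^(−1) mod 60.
53^(−1) ≡ 17 (mod 60)

Apply the extended Euclidean algorithm to (60, 53), tracking rows (r, s, t) with s·60 + t·53 = r. Each division r_prev = q·r_cur + r_new produces the new row as (previous row) − q·(current row):
  row A: (60, 1, 0)   [1·60 + 0·53 = 60]
  row B: (53, 0, 1)   [0·60 + 1·53 = 53]
  60 = 1·53 + 7   → row C = row A − 1·row B = (7, 1, −1)   [check: 1·60 − 1·53 = 7]
  53 = 7·7 + 4   → row D = row B − 7·row C = (4, −7, 8)   [check: −7·60 + 8·53 = 4]
  7 = 1·4 + 3   → row E = row C − 1·row D = (3, 8, −9)   [check: 8·60 − 9·53 = 3]
  4 = 1·3 + 1   → row F = row D − 1·row E = (1, −15, 17)   [check: −15·60 + 17·53 = 1]
  3 = 3·1 + 0   → remainder 0, stop. gcd = 1 (last nonzero row F).
The gcd is 1, so 53 is invertible mod 60. The last nonzero row gives −15·60 + 17·53 = 1, so t = 17. So 53^(−1) ≡ 17 (mod 60). Verify: 53 · 17 = 901 ≡ 1 (mod 60). ✓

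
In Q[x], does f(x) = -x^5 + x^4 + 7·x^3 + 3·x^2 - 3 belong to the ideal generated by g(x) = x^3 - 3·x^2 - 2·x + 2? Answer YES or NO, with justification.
In Q[x] the ideal (g) consists of all multiples of g, so f ∈ (g) iff g | f, i.e. iff the remainder of f on division by g is 0. Divide f by g (g is monic, so eliminate the leading term of the running remainder at each step):
  leading term -x^5: subtract (-x^2)·g(x) = -x^5 + 3·x^4 + 2·x^3 - 2·x^2, leaving -2·x^4 + 5·x^3 + 5·x^2 - 3
  leading term -2·x^4: subtract (-2·x)·g(x) = -2·x^4 + 6·x^3 + 4·x^2 - 4·x, leaving -x^3 + x^2 + 4·x - 3
  leading term -x^3: subtract (-1)·g(x) = -x^3 + 3·x^2 + 2·x - 2, leaving -2·x^2 + 2·x - 1
The remainder r(x) = -2·x^2 + 2·x - 1 ≠ 0 (and deg r < deg g), so g ∤ f, i.e. f ∉ (g).

Final answer: NO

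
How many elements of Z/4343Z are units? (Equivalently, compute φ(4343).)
An element a ∈ Z/4343Z is a unit iff gcd(a, 4343) = 1, so the number of units is φ(4343). φ is multiplicative, with φ(p^e) = p^e − p^(e−1). Factorise 4343 = 43 · 101. Then
  φ(4343) = (43 − 1) · (101 − 1) = 42 · 100 = 4200.

Final answer: Z/4343Z has φ(4343) = 4200 units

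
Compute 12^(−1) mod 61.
12^(−1) ≡ 56 (mod 61)

Apply the extended Euclidean algorithm to (61, 12), tracking rows (r, s, t) with s·61 + t·12 = r. Each division r_prev = q·r_cur + r_new produces the new row as (previous row) − q·(current row):
  row A: (61, 1, 0)   [1·61 + 0·12 = 61]
  row B: (12, 0, 1)   [0·61 + 1·12 = 12]
  61 = 5·12 + 1   → row C = row A − 5·row B = (1, 1, −5)   [check: 1·61 − 5·12 = 1]
  12 = 12·1 + 0   → remainder 0, stop. gcd = 1 (last nonzero row C).
The gcd is 1, so 12 is invertible mod 61. The last nonzero row gives 1·61 − 5·12 = 1, so t = −5. So 12^(−1) ≡ −5 ≡ 56 (mod 61). Verify: 12 · 56 = 672 ≡ 1 (mod 61). ✓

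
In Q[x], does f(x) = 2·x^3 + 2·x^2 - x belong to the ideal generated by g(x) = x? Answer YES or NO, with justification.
In Q[x] the ideal (g) consists of all multiples of g, so f ∈ (g) iff g | f, i.e. iff the remainder of f on division by g is 0. Divide f by g (g is monic, so eliminate the leading term of the running remainder at each step):
  leading term 2·x^3: subtract (2·x^2)·g(x) = 2·x^3, leaving 2·x^2 - x
  leading term 2·x^2: subtract (2·x)·g(x) = 2·x^2, leaving -x
  leading term -x: subtract (-1)·g(x) = -x, leaving 0
The remainder is 0, so f(x) = g(x) · h(x) with h(x) = 2·x^2 + 2·x - 1. Hence g | f, i.e. f ∈ (g).

Final answer: YES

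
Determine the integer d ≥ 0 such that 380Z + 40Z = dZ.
(380, 40) = (20); d = 20

In the PID Z, (a, b) is generated by gcd(a, b). Compute gcd(380, 40) with the extended Euclidean algorithm, tracking rows (r, s, t) with s·380 + t·40 = r:
  row A: (380, 1, 0)   [1·380 + 0·40 = 380]
  row B: (40, 0, 1)   [0·380 + 1·40 = 40]
  380 = 9·40 + 20   → row C = row A − 9·row B = (20, 1, −9)   [check: 1·380 − 9·40 = 20]
  40 = 2·20 + 0   → remainder 0, stop. gcd = 20 (last nonzero row C).
So gcd(380, 40) = 20, with Bézout identity 1·380 − 9·40 = 20. Containment (⊇): the Bézout identity exhibits 20 as an element of (380, 40), giving (20) ⊆ (380, 40). Containment (⊆): since 20 | 380 and 20 | 40 (380 = 20·19, 40 = 20·2), every Z-linear combination of 380 and 40 is divisible by 20, so (380, 40) ⊆ (20). Therefore (380, 40) = (20), d = 20.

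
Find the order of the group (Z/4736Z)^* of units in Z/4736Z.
|(Z/4736Z)^*| = 2304

(Z/4736Z)^* consists of the classes a with gcd(a, 4736) = 1, so its order is φ(4736). φ is multiplicative, with φ(p^e) = p^e − p^(e−1). Factorise 4736 = 2^7 · 37. Then
  φ(4736) = (2^7 − 2^6) · (37 − 1) = 64 · 36 = 2304.
Thus |(Z/4736Z)^*| = 2304.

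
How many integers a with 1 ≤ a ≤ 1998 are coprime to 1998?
The number of a ∈ {1, ..., 1998} with gcd(a, 1998) = 1 is by definition Euler's totient φ(1998). φ is multiplicative, with φ(p^e) = p^e − p^(e−1). Factorise 1998 = 2 · 3^3 · 37. Then
  φ(1998) = (2 − 1) · (3^3 − 3^2) · (37 − 1) = 1 · 18 · 36 = 648.
So there are 648 such integers.

Final answer: 648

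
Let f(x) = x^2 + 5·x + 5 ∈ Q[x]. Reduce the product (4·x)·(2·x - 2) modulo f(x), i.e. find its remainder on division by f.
a · b ≡ -48·x - 40 (mod f(x))

First multiply in Q[x] without reducing: a · b = 8·x^2 - 8·x. Now divide by f(x) = x^2 + 5·x + 5, eliminating the leading term at each step:
  leading term 8·x^2: subtract (8)·f(x) = 8·x^2 + 40·x + 40, leaving -48·x - 40
The degree is now < 2, so this is the remainder. Hence a · b ≡ -48·x - 40 in Q[x]/(f).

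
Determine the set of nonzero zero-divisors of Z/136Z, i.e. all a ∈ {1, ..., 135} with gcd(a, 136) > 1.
nonzero zero-divisors of Z/136Z = {2, 4, 6, 8, 10, 12, 14, 16, 17, 18, 20, 22, 24, 26, 28, 30, 32, 34, 36, 38, 40, 42, 44, 46, 48, 50, 51, 52, 54, 56, 58, 60, 62, 64, 66, 68, 70, 72, 74, 76, 78, 80, 82, 84, 85, 86, 88, 90, 92, 94, 96, 98, 100, 102, 104, 106, 108, 110, 112, 114, 116, 118, 119, 120, 122, 124, 126, 128, 130, 132, 134}

An element a ∈ Z/136Z (with a ≠ 0) is a zero-divisor iff gcd(a, 136) > 1 (because a is a unit precisely when gcd(a, n) = 1, and in Z/nZ every nonzero, non-unit element is a zero-divisor). Scan a = 1, ..., 135 and keep those with gcd(a, 136) > 1:
  gcd(2, 136) = 2, gcd(4, 136) = 4, gcd(6, 136) = 2, gcd(8, 136) = 8, gcd(10, 136) = 2, gcd(12, 136) = 4, gcd(14, 136) = 2, gcd(16, 136) = 8, gcd(17, 136) = 17, gcd(18, 136) = 2, gcd(20, 136) = 4, gcd(22, 136) = 2, gcd(24, 136) = 8, gcd(26, 136) = 2, gcd(28, 136) = 4, gcd(30, 136) = 2, gcd(32, 136) = 8, gcd(34, 136) = 34, gcd(36, 136) = 4, gcd(38, 136) = 2, gcd(40, 136) = 8, gcd(42, 136) = 2, gcd(44, 136) = 4, gcd(46, 136) = 2, gcd(48, 136) = 8, gcd(50, 136) = 2, gcd(51, 136) = 17, gcd(52, 136) = 4, gcd(54, 136) = 2, gcd(56, 136) = 8, gcd(58, 136) = 2, gcd(60, 136) = 4, gcd(62, 136) = 2, gcd(64, 136) = 8, gcd(66, 136) = 2, gcd(68, 136) = 68, gcd(70, 136) = 2, gcd(72, 136) = 8, gcd(74, 136) = 2, gcd(76, 136) = 4, gcd(78, 136) = 2, gcd(80, 136) = 8, gcd(82, 136) = 2, gcd(84, 136) = 4, gcd(85, 136) = 17, gcd(86, 136) = 2, gcd(88, 136) = 8, gcd(90, 136) = 2, gcd(92, 136) = 4, gcd(94, 136) = 2, gcd(96, 136) = 8, gcd(98, 136) = 2, gcd(100, 136) = 4, gcd(102, 136) = 34, gcd(104, 136) = 8, gcd(106, 136) = 2, gcd(108, 136) = 4, gcd(110, 136) = 2, gcd(112, 136) = 8, gcd(114, 136) = 2, gcd(116, 136) = 4, gcd(118, 136) = 2, gcd(119, 136) = 17, gcd(120, 136) = 8, gcd(122, 136) = 2, gcd(124, 136) = 4, gcd(126, 136) = 2, gcd(128, 136) = 8, gcd(130, 136) = 2, gcd(132, 136) = 4, gcd(134, 136) = 2.
All other a ∈ {1, ..., 135} have gcd(a, 136) = 1 and are units. So the nonzero zero-divisors are exactly the 71 values of a appearing in this scan.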